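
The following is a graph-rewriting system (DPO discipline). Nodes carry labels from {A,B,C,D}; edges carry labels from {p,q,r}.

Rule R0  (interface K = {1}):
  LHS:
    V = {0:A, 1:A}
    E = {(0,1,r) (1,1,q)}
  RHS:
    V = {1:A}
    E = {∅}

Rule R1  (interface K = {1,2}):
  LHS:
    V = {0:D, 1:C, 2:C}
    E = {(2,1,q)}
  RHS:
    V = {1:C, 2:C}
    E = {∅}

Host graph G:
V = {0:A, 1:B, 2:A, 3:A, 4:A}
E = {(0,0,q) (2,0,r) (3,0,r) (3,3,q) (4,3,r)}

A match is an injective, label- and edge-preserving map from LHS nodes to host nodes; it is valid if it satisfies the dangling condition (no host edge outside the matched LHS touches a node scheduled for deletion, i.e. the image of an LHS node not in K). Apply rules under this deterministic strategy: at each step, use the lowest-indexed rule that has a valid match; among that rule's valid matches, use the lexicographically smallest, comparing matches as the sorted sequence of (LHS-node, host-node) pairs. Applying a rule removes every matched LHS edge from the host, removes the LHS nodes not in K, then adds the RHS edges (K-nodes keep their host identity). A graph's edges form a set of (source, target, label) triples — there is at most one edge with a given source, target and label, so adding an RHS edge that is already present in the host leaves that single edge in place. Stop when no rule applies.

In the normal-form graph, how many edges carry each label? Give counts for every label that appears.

Answer: r:1

Steps:
initial: |V|=5 |E|=5  E = 0-q->0 2-r->0 3-r->0 3-q->3 4-r->3
step 1: apply R0 at {0↦2, 1↦0}  → |V|=4 |E|=3  E = 3-r->0 3-q->3 4-r->3
step 2: apply R0 at {0↦4, 1↦3}  → |V|=3 |E|=1  E = 3-r->0
normal form: no rule applies after step 2
NF edges: [(3, 0, 'r')]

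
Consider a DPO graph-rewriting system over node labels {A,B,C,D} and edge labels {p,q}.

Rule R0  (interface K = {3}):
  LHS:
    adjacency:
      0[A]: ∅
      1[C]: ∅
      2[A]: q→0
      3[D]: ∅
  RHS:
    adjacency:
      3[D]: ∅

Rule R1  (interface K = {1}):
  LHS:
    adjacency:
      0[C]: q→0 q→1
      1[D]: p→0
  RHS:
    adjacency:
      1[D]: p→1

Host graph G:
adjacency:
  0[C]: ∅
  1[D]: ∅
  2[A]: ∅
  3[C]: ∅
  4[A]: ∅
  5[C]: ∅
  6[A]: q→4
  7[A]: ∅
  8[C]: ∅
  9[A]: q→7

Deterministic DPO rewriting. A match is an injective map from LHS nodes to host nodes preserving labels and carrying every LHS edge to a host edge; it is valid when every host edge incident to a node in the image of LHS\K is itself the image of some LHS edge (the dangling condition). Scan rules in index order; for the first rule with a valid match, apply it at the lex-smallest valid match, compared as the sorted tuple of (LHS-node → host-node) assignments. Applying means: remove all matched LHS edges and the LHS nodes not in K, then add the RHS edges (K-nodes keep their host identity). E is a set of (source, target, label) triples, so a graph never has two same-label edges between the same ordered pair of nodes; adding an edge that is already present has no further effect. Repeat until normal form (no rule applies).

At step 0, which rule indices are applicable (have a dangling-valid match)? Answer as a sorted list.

R0: 8 valid matches — {0↦4, 1↦0, 2↦6, 3↦1}, {0↦4, 1↦3, 2↦6, 3↦1}, {0↦4, 1↦5, 2↦6, 3↦1} (+5 more)
R1: no valid match — LHS pattern not found

Answer: [R0]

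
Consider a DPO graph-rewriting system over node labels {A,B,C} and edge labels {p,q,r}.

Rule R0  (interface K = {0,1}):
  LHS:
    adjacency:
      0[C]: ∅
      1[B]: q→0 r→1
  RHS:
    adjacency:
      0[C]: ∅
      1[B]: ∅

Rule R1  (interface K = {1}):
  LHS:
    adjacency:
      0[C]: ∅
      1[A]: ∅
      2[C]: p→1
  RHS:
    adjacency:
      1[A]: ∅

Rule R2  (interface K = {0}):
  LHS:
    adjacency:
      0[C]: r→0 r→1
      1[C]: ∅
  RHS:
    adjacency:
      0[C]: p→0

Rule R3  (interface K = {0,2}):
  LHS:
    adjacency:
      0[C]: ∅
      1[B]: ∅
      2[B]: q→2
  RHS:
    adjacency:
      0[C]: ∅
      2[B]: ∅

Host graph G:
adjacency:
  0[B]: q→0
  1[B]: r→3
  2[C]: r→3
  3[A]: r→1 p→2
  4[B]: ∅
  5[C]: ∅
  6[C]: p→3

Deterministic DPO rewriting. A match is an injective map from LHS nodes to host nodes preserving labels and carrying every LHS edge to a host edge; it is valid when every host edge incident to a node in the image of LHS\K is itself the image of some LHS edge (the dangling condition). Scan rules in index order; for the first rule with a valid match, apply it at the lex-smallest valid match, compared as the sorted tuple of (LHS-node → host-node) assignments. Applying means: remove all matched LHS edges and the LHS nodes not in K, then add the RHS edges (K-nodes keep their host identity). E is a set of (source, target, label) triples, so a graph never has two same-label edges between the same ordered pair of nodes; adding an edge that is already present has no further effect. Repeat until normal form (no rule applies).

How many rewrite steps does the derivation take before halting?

initial: |V|=7 |E|=6  E = 0-q->0 1-r->3 2-r->3 3-r->1 3-p->2 6-p->3
step 1: apply R1 at {0↦5, 1↦3, 2↦6}  → |V|=5 |E|=5  E = 0-q->0 1-r->3 2-r->3 3-r->1 3-p->2
step 2: apply R3 at {0↦2, 1↦4, 2↦0}  → |V|=4 |E|=4  E = 1-r->3 2-r->3 3-r->1 3-p->2
halt: no rule applies after step 2

Answer: 2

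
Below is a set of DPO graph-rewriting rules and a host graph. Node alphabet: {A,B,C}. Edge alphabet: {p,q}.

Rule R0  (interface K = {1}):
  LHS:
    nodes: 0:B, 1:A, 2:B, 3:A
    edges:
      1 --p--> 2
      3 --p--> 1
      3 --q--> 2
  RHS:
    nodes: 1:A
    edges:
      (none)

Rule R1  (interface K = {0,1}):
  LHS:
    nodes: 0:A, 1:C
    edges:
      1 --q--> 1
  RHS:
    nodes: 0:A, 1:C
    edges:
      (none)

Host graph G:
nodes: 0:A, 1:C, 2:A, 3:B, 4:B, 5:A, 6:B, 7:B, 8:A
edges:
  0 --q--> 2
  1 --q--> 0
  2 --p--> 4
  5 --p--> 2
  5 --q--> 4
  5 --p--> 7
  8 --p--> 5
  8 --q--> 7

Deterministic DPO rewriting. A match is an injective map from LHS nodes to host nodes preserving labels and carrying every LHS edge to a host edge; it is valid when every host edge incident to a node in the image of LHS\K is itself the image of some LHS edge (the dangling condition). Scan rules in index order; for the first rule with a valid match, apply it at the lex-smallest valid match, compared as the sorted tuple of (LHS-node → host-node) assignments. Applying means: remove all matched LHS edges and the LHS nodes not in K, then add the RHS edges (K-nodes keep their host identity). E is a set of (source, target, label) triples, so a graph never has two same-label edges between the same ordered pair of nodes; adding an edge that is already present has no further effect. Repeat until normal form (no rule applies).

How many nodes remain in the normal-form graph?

start.  V:9 E:8  edges: 0-q->2 1-q->0 2-p->4 5-p->2 5-q->4 5-p->7 8-p->5 8-q->7
1. fire R0 via {0↦3, 1↦5, 2↦7, 3↦8}  →  V:6 E:5  edges: 0-q->2 1-q->0 2-p->4 5-p->2 5-q->4
2. fire R0 via {0↦6, 1↦2, 2↦4, 3↦5}  →  V:3 E:2  edges: 0-q->2 1-q->0
normal form: no rule applies after step 2
NF nodes: {0:A, 1:C, 2:A}

Answer: 3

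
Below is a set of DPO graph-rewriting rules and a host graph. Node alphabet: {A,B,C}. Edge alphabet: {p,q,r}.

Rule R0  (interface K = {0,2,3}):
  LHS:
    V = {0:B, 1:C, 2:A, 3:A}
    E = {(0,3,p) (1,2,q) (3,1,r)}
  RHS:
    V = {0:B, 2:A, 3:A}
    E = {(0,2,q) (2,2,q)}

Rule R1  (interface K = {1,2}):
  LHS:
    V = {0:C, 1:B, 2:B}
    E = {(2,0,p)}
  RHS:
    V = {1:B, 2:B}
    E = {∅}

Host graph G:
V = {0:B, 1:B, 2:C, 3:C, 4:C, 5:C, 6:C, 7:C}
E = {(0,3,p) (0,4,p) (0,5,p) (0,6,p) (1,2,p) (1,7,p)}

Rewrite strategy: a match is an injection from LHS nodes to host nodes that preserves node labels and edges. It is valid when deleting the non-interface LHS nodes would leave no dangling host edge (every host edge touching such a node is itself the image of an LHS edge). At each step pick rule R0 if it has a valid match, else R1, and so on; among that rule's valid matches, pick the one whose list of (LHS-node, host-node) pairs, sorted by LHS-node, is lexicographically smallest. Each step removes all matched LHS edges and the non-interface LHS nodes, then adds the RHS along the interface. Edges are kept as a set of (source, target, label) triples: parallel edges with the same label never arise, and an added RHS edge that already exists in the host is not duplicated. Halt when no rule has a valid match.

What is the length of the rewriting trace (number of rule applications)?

Answer: 6

Rewrite trace:
initial: |V|=8 |E|=6  E = 0-p->3 0-p->4 0-p->5 0-p->6 1-p->2 1-p->7
step 1: apply R1 at {0↦2, 1↦0, 2↦1}  → |V|=7 |E|=5  E = 0-p->3 0-p->4 0-p->5 0-p->6 1-p->7
step 2: apply R1 at {0↦3, 1↦1, 2↦0}  → |V|=6 |E|=4  E = 0-p->4 0-p->5 0-p->6 1-p->7
step 3: apply R1 at {0↦4, 1↦1, 2↦0}  → |V|=5 |E|=3  E = 0-p->5 0-p->6 1-p->7
step 4: apply R1 at {0↦5, 1↦1, 2↦0}  → |V|=4 |E|=2  E = 0-p->6 1-p->7
step 5: apply R1 at {0↦6, 1↦1, 2↦0}  → |V|=3 |E|=1  E = 1-p->7
step 6: apply R1 at {0↦7, 1↦0, 2↦1}  → |V|=2 |E|=0  E = ∅
halt: no rule applies after step 6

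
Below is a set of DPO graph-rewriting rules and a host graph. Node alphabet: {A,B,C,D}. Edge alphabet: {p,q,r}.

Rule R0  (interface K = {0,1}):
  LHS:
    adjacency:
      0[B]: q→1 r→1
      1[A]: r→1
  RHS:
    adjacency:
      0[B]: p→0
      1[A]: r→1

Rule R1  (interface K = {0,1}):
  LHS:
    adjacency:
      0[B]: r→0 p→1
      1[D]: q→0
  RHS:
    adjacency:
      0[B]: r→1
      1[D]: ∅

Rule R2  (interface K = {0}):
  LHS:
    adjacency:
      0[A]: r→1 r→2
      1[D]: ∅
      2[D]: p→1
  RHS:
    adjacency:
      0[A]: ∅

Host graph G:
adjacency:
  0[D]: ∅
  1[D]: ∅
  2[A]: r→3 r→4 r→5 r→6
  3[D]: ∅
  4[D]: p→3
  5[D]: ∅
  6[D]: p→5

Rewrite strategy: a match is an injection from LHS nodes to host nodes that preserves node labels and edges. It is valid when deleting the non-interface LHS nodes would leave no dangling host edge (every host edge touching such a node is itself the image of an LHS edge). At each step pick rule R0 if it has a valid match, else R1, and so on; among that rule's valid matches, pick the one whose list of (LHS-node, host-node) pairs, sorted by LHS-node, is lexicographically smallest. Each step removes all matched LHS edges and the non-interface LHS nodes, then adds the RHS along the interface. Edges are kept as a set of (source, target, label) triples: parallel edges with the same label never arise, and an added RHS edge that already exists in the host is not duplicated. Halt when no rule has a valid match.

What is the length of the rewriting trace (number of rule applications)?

[0] host  ⇒  7 nodes, 6 edges  {2-r->3 2-r->4 2-r->5 2-r->6 4-p->3 6-p->5}
[1] R2 @ {0↦2, 1↦3, 2↦4}  ⇒  5 nodes, 3 edges  {2-r->5 2-r->6 6-p->5}
[2] R2 @ {0↦2, 1↦5, 2↦6}  ⇒  3 nodes, 0 edges  {∅}
normal form: no rule applies after step 2

Answer: 2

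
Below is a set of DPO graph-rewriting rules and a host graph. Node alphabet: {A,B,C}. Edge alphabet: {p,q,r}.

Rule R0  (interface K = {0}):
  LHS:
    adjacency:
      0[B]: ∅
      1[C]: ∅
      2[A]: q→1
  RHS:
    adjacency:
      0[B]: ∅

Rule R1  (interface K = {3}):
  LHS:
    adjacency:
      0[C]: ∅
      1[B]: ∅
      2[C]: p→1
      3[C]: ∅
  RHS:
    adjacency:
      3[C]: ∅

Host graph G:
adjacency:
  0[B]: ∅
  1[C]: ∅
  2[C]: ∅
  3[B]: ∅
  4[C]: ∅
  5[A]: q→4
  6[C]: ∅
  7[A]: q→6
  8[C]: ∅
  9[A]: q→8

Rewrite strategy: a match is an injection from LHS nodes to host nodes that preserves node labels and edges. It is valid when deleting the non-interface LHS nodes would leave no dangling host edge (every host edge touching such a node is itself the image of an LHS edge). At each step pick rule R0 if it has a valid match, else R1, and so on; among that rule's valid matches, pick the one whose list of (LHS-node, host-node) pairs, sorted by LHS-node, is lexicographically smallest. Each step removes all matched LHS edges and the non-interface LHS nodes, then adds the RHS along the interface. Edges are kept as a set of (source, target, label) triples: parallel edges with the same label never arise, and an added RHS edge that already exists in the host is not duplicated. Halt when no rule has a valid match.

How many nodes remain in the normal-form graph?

start.  V:10 E:3  edges: 5-q->4 7-q->6 9-q->8
1. fire R0 via {0↦0, 1↦4, 2↦5}  →  V:8 E:2  edges: 7-q->6 9-q->8
2. fire R0 via {0↦0, 1↦6, 2↦7}  →  V:6 E:1  edges: 9-q->8
3. fire R0 via {0↦0, 1↦8, 2↦9}  →  V:4 E:0  edges: ∅
normal form: no rule applies after step 3
NF nodes: {0:B, 1:C, 2:C, 3:B}

Answer: 4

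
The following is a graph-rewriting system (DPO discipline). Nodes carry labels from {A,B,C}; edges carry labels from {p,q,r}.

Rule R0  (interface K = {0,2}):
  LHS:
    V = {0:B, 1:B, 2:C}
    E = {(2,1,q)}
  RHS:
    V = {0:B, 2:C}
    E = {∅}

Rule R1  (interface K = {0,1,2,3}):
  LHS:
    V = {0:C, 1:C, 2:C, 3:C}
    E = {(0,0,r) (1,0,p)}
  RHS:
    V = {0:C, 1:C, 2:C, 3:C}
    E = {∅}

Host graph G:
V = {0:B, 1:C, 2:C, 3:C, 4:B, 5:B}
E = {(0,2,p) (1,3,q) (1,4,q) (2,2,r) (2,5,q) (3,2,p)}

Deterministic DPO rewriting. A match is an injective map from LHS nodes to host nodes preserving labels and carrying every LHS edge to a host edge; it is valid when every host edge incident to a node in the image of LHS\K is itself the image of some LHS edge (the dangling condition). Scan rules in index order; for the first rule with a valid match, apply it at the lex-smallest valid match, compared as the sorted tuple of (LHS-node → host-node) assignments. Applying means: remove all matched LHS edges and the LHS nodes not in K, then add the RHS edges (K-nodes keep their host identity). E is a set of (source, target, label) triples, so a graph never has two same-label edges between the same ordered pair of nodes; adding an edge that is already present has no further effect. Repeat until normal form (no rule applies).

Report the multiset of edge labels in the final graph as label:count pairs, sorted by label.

start.  V:6 E:6  edges: 0-p->2 1-q->3 1-q->4 2-r->2 2-q->5 3-p->2
1. fire R0 via {0↦0, 1↦4, 2↦1}  →  V:5 E:5  edges: 0-p->2 1-q->3 2-r->2 2-q->5 3-p->2
2. fire R0 via {0↦0, 1↦5, 2↦2}  →  V:4 E:4  edges: 0-p->2 1-q->3 2-r->2 3-p->2
normal form: no rule applies after step 2
NF edges: [(0, 2, 'p'), (1, 3, 'q'), (2, 2, 'r'), (3, 2, 'p')]

Answer: p:2 q:1 r:1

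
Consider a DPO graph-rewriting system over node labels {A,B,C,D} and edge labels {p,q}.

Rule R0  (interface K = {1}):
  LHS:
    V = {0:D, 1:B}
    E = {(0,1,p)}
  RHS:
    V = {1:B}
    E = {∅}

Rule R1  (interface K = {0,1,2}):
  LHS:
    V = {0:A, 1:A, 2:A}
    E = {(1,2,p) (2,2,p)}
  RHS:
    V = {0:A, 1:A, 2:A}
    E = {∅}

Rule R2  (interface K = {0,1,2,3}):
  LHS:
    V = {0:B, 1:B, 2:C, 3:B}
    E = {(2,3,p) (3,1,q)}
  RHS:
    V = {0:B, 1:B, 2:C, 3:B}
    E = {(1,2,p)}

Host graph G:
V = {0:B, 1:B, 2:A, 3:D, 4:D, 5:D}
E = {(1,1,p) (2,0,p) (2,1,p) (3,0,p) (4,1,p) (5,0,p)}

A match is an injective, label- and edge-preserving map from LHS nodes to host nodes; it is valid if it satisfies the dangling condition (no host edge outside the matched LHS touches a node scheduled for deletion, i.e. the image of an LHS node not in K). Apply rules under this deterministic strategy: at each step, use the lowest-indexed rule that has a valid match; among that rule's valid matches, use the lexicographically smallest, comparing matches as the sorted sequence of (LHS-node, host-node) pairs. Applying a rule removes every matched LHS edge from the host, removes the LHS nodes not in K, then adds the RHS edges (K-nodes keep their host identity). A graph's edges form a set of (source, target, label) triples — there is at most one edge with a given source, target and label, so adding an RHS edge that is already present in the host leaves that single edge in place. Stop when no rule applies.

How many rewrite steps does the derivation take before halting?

Answer: 3

Derivation:
initial: |V|=6 |E|=6  E = 1-p->1 2-p->0 2-p->1 3-p->0 4-p->1 5-p->0
step 1: apply R0 at {0↦3, 1↦0}  → |V|=5 |E|=5  E = 1-p->1 2-p->0 2-p->1 4-p->1 5-p->0
step 2: apply R0 at {0↦4, 1↦1}  → |V|=4 |E|=4  E = 1-p->1 2-p->0 2-p->1 5-p->0
step 3: apply R0 at {0↦5, 1↦0}  → |V|=3 |E|=3  E = 1-p->1 2-p->0 2-p->1
normal form: no rule applies after step 3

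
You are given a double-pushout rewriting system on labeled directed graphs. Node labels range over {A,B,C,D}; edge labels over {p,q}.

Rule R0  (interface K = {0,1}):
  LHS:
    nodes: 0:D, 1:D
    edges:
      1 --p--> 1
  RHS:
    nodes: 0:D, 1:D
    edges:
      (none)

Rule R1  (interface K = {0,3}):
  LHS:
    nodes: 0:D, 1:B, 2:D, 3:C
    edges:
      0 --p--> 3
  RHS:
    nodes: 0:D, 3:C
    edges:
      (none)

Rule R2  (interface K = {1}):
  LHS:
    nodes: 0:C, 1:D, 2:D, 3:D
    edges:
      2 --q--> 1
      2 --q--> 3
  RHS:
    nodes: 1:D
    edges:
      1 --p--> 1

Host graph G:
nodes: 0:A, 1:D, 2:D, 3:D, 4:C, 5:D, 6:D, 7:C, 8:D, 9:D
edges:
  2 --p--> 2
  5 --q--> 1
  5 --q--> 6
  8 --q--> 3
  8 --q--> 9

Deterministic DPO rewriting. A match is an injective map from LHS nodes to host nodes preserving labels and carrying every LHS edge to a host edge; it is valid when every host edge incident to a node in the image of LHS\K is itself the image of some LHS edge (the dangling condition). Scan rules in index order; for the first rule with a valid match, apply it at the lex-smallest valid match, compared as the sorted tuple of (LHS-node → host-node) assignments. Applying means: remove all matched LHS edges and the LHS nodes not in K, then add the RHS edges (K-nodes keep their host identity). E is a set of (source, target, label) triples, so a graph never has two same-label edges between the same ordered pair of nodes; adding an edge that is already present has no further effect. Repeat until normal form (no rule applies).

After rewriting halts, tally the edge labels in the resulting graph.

initial: |V|=10 |E|=5  E = 2-p->2 5-q->1 5-q->6 8-q->3 8-q->9
step 1: apply R0 at {0↦1, 1↦2}  → |V|=10 |E|=4  E = 5-q->1 5-q->6 8-q->3 8-q->9
step 2: apply R2 at {0↦4, 1↦1, 2↦5, 3↦6}  → |V|=7 |E|=3  E = 1-p->1 8-q->3 8-q->9
step 3: apply R0 at {0↦2, 1↦1}  → |V|=7 |E|=2  E = 8-q->3 8-q->9
step 4: apply R2 at {0↦7, 1↦3, 2↦8, 3↦9}  → |V|=4 |E|=1  E = 3-p->3
step 5: apply R0 at {0↦1, 1↦3}  → |V|=4 |E|=0  E = ∅
final graph: no rule applies after step 5
NF edges: []

Answer: (no edges)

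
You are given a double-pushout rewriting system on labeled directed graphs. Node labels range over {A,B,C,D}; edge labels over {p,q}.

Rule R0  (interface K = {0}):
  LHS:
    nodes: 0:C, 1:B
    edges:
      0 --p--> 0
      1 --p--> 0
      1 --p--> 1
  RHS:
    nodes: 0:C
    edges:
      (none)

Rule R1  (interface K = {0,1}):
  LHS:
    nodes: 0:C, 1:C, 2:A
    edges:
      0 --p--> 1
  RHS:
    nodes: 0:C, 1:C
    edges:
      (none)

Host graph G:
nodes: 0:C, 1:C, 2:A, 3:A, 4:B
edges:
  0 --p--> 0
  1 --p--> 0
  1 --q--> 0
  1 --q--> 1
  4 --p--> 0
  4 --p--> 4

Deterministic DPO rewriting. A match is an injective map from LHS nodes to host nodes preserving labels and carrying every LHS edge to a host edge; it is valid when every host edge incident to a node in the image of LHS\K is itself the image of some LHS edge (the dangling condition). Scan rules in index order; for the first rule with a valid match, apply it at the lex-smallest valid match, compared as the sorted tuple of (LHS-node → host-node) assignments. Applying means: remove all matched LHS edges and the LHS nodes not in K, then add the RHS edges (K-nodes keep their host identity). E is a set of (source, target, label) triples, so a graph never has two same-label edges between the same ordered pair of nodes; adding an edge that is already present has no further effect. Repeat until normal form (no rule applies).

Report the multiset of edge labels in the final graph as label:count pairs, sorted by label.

initial: |V|=5 |E|=6  E = 0-p->0 1-p->0 1-q->0 1-q->1 4-p->0 4-p->4
step 1: apply R0 at {0↦0, 1↦4}  → |V|=4 |E|=3  E = 1-p->0 1-q->0 1-q->1
step 2: apply R1 at {0↦1, 1↦0, 2↦2}  → |V|=3 |E|=2  E = 1-q->0 1-q->1
final graph: no rule applies after step 2
NF edges: [(1, 0, 'q'), (1, 1, 'q')]

Answer: q:2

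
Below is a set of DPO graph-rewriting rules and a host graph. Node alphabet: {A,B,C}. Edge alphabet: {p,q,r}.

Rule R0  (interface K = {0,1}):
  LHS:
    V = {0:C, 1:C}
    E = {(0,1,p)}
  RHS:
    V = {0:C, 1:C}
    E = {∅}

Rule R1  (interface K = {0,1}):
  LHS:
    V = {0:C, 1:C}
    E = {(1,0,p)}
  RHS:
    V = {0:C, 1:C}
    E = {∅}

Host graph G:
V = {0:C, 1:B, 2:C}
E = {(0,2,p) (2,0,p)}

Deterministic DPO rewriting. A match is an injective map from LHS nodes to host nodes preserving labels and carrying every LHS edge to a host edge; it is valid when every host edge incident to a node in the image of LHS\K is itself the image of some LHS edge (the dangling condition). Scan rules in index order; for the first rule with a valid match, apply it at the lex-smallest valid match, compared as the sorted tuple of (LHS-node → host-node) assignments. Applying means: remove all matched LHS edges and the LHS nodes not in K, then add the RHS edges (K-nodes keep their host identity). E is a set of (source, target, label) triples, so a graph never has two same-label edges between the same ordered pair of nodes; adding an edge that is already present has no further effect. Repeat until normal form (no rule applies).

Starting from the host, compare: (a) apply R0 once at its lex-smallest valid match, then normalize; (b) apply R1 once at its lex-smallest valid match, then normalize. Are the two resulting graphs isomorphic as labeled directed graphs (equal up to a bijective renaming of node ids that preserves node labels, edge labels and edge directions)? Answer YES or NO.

branch R0-first: apply at {0↦0, 1↦2} → |E|=1, then 1 more step(s) → NF |V|=3 |E|=0 V={0:C, 1:B, 2:C} E=∅
branch R1-first: apply at {0↦0, 1↦2} → |E|=1, then 1 more step(s) → NF |V|=3 |E|=0 V={0:C, 1:B, 2:C} E=∅
graphs isomorphic (equal up to label-preserving node renaming)

Answer: YES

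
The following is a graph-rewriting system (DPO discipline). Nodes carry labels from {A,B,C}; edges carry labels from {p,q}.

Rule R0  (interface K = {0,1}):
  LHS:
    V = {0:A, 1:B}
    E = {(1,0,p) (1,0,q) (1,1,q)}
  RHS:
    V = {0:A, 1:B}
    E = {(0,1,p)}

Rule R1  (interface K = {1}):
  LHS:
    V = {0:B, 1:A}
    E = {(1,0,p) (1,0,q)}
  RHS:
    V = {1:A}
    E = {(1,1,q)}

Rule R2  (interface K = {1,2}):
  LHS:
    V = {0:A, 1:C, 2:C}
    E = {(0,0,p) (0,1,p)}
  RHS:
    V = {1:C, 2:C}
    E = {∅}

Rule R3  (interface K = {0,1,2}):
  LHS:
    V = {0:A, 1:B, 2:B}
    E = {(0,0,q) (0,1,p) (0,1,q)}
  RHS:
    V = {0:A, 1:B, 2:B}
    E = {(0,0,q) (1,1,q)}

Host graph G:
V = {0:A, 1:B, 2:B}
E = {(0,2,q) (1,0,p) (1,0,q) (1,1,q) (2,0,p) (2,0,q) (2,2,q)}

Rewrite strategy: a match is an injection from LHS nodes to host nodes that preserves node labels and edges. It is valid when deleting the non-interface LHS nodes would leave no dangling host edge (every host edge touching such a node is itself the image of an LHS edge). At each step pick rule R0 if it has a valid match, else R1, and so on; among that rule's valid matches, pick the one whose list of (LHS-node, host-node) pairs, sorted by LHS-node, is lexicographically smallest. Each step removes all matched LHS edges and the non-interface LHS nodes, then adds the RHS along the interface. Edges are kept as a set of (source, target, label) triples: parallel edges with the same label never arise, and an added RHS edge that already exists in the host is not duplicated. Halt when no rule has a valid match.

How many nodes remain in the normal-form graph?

Answer: 2

Rewrite trace:
start.  V:3 E:7  edges: 0-q->2 1-p->0 1-q->0 1-q->1 2-p->0 2-q->0 2-q->2
1. fire R0 via {0↦0, 1↦1}  →  V:3 E:5  edges: 0-p->1 0-q->2 2-p->0 2-q->0 2-q->2
2. fire R0 via {0↦0, 1↦2}  →  V:3 E:3  edges: 0-p->1 0-p->2 0-q->2
3. fire R1 via {0↦2, 1↦0}  →  V:2 E:2  edges: 0-q->0 0-p->1
normal form: no rule applies after step 3
NF nodes: {0:A, 1:B}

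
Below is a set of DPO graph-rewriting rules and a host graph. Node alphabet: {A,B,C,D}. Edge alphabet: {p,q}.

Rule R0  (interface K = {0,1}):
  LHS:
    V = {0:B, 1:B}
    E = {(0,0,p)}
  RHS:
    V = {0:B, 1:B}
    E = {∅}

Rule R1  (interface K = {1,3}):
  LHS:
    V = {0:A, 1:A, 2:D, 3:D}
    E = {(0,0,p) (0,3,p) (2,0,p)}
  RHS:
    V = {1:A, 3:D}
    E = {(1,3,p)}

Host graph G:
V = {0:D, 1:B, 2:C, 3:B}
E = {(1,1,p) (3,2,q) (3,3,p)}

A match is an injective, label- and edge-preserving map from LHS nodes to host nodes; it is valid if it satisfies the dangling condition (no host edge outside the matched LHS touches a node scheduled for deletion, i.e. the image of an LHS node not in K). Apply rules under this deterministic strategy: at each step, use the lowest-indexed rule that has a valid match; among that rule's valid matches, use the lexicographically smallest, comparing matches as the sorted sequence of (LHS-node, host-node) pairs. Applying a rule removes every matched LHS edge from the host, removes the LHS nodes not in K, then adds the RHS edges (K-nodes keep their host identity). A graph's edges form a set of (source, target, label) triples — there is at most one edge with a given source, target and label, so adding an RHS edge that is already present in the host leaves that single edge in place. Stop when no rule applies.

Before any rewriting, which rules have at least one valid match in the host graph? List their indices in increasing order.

Answer: [R0]

Rewrite trace:
R0: 2 valid matches — {0↦1, 1↦3}, {0↦3, 1↦1}
R1: no valid match — LHS pattern not found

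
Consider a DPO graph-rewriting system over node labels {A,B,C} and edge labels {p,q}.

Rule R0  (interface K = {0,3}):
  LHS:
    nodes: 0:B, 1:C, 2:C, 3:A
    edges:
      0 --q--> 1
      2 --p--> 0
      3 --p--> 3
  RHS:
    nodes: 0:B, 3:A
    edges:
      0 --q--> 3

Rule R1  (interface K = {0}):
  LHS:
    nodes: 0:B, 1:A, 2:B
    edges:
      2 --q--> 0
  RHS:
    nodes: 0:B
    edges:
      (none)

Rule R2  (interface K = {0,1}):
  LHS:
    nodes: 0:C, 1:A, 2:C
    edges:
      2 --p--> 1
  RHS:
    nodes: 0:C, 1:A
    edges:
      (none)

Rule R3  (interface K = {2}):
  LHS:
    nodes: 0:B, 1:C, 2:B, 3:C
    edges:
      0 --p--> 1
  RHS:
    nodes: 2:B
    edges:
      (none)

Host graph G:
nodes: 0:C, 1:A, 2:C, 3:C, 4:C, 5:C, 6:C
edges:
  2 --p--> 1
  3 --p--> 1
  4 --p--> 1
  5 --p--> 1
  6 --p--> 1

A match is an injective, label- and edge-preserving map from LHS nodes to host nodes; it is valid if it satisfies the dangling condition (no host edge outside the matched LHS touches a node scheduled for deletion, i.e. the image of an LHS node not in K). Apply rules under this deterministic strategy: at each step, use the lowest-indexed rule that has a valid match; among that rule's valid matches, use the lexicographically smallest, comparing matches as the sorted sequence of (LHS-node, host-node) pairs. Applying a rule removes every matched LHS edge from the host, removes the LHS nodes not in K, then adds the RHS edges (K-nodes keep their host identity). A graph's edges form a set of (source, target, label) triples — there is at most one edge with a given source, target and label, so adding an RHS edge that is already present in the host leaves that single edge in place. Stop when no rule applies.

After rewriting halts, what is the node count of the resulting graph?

initial: |V|=7 |E|=5  E = 2-p->1 3-p->1 4-p->1 5-p->1 6-p->1
step 1: apply R2 at {0↦0, 1↦1, 2↦2}  → |V|=6 |E|=4  E = 3-p->1 4-p->1 5-p->1 6-p->1
step 2: apply R2 at {0↦0, 1↦1, 2↦3}  → |V|=5 |E|=3  E = 4-p->1 5-p->1 6-p->1
step 3: apply R2 at {0↦0, 1↦1, 2↦4}  → |V|=4 |E|=2  E = 5-p->1 6-p->1
step 4: apply R2 at {0↦0, 1↦1, 2↦5}  → |V|=3 |E|=1  E = 6-p->1
step 5: apply R2 at {0↦0, 1↦1, 2↦6}  → |V|=2 |E|=0  E = ∅
halt: no rule applies after step 5
NF nodes: {0:C, 1:A}

Answer: 2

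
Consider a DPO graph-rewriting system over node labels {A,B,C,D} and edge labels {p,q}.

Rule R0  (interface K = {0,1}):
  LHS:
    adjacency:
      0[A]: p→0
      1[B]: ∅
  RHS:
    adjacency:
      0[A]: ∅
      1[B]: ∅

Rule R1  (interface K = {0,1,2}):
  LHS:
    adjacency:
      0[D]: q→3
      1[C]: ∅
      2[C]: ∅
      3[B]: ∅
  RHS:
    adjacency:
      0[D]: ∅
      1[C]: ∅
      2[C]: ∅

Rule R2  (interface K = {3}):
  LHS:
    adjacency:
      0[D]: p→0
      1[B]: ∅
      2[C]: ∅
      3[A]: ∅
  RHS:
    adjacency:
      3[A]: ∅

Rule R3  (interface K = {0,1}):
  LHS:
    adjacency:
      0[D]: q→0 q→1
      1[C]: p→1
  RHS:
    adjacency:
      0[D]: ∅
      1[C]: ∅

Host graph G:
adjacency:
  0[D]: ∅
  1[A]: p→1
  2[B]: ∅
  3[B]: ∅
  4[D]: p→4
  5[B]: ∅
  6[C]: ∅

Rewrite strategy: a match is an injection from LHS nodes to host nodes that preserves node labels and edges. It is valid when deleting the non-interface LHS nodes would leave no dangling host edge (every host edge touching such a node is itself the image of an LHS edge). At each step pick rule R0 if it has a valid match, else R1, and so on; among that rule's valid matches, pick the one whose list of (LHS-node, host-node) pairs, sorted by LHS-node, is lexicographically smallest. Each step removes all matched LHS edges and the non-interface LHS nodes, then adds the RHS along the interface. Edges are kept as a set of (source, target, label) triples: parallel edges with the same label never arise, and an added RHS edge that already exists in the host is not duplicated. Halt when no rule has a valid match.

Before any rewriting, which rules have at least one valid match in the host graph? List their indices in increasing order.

R0: 3 valid matches — {0↦1, 1↦2}, {0↦1, 1↦3}, {0↦1, 1↦5}
R1: no valid match — LHS pattern not found
R2: 3 valid matches — {0↦4, 1↦2, 2↦6, 3↦1}, {0↦4, 1↦3, 2↦6, 3↦1}, {0↦4, 1↦5, 2↦6, 3↦1}
R3: no valid match — LHS pattern not found

Answer: [R0,R2]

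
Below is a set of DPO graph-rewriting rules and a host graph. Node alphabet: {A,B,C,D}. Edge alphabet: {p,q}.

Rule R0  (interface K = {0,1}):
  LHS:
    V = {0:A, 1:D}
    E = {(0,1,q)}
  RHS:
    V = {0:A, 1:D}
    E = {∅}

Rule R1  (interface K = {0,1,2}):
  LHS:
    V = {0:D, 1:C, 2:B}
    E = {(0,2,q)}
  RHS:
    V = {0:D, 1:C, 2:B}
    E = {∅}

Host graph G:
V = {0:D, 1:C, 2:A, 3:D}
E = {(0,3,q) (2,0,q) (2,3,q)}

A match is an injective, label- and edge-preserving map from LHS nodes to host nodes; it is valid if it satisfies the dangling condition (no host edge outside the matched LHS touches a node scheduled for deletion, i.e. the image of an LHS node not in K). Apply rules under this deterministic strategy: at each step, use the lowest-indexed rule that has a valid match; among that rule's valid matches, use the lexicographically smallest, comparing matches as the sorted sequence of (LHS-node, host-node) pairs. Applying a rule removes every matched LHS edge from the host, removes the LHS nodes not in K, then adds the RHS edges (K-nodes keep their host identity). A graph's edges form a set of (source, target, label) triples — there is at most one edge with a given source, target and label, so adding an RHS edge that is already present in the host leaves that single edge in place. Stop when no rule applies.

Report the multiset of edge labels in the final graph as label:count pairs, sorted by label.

Answer: q:1

Derivation:
start.  V:4 E:3  edges: 0-q->3 2-q->0 2-q->3
1. fire R0 via {0↦2, 1↦0}  →  V:4 E:2  edges: 0-q->3 2-q->3
2. fire R0 via {0↦2, 1↦3}  →  V:4 E:1  edges: 0-q->3
final graph: no rule applies after step 2
NF edges: [(0, 3, 'q')]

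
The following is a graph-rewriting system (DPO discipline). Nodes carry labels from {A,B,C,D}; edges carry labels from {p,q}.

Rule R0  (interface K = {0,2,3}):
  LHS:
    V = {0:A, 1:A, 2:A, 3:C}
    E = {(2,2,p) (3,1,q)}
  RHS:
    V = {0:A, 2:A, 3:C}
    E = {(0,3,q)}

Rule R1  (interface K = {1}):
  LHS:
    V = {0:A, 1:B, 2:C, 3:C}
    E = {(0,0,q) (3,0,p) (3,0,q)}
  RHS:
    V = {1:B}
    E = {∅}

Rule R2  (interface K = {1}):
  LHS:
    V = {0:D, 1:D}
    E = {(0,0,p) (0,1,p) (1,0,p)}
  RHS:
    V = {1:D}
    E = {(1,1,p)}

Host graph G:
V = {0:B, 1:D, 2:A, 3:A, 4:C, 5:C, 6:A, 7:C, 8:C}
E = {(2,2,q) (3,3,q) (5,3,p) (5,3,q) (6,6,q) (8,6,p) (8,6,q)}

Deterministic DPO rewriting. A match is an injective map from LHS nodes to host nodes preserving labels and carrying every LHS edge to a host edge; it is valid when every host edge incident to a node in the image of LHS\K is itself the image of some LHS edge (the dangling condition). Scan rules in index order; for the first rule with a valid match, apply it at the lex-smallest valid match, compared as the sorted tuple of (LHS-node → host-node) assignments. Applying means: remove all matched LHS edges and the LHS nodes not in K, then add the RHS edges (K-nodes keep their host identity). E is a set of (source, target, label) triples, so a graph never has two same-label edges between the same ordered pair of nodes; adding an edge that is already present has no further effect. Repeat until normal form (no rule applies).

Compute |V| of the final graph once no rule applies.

Answer: 3

Rewrite trace:
[0] host  ⇒  9 nodes, 7 edges  {2-q->2 3-q->3 5-p->3 5-q->3 6-q->6 8-p->6 8-q->6}
[1] R1 @ {0↦3, 1↦0, 2↦4, 3↦5}  ⇒  6 nodes, 4 edges  {2-q->2 6-q->6 8-p->6 8-q->6}
[2] R1 @ {0↦6, 1↦0, 2↦7, 3↦8}  ⇒  3 nodes, 1 edges  {2-q->2}
normal form: no rule applies after step 2
NF nodes: {0:B, 1:D, 2:A}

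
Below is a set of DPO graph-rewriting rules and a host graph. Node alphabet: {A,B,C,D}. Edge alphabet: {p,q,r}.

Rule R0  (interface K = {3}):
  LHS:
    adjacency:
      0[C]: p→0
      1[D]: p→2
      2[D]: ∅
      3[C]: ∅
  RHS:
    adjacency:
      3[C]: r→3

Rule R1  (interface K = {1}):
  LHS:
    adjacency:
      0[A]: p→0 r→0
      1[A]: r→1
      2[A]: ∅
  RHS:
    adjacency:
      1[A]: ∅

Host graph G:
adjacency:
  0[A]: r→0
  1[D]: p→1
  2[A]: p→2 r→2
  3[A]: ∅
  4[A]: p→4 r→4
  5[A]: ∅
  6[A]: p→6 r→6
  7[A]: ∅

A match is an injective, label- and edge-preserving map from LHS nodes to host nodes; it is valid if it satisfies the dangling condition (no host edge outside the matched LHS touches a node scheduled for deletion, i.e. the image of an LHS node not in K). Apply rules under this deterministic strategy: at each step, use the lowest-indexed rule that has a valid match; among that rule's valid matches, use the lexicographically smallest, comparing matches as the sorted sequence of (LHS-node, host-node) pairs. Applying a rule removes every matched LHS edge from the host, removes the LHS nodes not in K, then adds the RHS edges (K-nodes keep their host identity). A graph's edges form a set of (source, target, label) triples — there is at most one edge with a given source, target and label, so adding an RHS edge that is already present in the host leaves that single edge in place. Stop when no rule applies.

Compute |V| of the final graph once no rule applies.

Answer: 4

Derivation:
[0] host  ⇒  8 nodes, 8 edges  {0-r->0 1-p->1 2-p->2 2-r->2 4-p->4 4-r->4 6-p->6 6-r->6}
[1] R1 @ {0↦2, 1↦0, 2↦3}  ⇒  6 nodes, 5 edges  {1-p->1 4-p->4 4-r->4 6-p->6 6-r->6}
[2] R1 @ {0↦4, 1↦6, 2↦0}  ⇒  4 nodes, 2 edges  {1-p->1 6-p->6}
halt: no rule applies after step 2
NF nodes: {1:D, 5:A, 6:A, 7:A}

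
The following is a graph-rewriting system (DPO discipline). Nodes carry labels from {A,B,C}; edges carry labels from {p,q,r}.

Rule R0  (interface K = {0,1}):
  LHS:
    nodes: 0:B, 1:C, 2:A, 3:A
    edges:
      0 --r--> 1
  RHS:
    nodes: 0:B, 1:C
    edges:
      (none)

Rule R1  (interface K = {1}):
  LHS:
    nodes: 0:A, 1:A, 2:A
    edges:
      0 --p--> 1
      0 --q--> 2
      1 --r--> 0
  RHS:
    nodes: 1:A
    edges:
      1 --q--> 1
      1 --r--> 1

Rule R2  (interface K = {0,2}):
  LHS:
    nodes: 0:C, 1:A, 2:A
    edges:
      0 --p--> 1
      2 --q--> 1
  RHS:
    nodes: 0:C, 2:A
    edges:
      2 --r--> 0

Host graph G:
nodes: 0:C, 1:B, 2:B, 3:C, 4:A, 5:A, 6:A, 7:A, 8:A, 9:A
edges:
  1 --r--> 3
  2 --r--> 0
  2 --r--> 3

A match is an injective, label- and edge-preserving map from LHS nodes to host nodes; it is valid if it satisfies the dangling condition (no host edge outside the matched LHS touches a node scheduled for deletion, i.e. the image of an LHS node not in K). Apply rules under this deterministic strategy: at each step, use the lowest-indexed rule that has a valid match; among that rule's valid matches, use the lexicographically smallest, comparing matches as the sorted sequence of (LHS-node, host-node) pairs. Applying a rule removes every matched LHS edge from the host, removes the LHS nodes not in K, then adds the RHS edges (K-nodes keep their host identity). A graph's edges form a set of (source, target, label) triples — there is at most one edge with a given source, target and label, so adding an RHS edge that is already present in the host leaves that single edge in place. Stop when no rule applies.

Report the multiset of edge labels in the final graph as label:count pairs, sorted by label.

initial: |V|=10 |E|=3  E = 1-r->3 2-r->0 2-r->3
step 1: apply R0 at {0↦1, 1↦3, 2↦4, 3↦5}  → |V|=8 |E|=2  E = 2-r->0 2-r->3
step 2: apply R0 at {0↦2, 1↦0, 2↦6, 3↦7}  → |V|=6 |E|=1  E = 2-r->3
step 3: apply R0 at {0↦2, 1↦3, 2↦8, 3↦9}  → |V|=4 |E|=0  E = ∅
final graph: no rule applies after step 3
NF edges: []

Answer: (no edges)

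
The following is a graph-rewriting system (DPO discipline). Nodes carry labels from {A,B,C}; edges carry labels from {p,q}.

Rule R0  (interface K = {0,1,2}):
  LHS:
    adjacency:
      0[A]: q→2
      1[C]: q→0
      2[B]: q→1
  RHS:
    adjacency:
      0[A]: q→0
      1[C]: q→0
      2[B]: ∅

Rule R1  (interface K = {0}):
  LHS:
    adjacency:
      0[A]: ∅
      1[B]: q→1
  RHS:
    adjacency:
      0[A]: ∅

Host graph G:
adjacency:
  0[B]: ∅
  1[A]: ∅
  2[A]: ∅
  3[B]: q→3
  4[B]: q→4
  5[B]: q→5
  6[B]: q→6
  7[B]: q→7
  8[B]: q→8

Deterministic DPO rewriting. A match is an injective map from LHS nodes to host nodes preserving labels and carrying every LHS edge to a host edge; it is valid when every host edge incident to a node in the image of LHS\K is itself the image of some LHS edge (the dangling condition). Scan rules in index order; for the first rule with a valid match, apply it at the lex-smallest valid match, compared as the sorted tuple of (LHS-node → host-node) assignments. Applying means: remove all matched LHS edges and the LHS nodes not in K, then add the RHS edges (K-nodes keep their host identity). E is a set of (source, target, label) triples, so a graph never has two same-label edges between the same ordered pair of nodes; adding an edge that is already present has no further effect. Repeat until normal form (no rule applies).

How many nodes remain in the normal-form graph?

[0] host  ⇒  9 nodes, 6 edges  {3-q->3 4-q->4 5-q->5 6-q->6 7-q->7 8-q->8}
[1] R1 @ {0↦1, 1↦3}  ⇒  8 nodes, 5 edges  {4-q->4 5-q->5 6-q->6 7-q->7 8-q->8}
[2] R1 @ {0↦1, 1↦4}  ⇒  7 nodes, 4 edges  {5-q->5 6-q->6 7-q->7 8-q->8}
[3] R1 @ {0↦1, 1↦5}  ⇒  6 nodes, 3 edges  {6-q->6 7-q->7 8-q->8}
[4] R1 @ {0↦1, 1↦6}  ⇒  5 nodes, 2 edges  {7-q->7 8-q->8}
[5] R1 @ {0↦1, 1↦7}  ⇒  4 nodes, 1 edges  {8-q->8}
[6] R1 @ {0↦1, 1↦8}  ⇒  3 nodes, 0 edges  {∅}
halt: no rule applies after step 6
NF nodes: {0:B, 1:A, 2:A}

Answer: 3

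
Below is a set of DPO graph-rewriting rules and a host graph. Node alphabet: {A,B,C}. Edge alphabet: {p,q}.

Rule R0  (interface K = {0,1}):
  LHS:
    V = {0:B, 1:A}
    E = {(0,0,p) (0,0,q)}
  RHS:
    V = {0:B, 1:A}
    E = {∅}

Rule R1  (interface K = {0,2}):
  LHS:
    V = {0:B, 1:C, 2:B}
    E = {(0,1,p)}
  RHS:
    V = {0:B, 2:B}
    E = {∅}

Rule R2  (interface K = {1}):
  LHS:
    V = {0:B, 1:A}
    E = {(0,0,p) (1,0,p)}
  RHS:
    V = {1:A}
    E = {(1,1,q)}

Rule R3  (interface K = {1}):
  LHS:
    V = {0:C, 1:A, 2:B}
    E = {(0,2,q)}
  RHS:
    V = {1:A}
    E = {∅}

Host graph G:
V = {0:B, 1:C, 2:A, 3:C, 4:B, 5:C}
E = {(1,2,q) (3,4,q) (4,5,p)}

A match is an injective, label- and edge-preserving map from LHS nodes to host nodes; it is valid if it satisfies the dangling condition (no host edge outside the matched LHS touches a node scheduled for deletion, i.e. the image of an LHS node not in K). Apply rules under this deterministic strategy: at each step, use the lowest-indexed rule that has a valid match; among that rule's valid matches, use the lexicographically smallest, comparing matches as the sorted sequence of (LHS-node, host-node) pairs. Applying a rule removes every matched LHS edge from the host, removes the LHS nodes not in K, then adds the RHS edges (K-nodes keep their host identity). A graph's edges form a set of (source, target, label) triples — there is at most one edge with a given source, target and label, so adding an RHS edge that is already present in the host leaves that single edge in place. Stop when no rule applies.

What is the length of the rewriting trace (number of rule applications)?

[0] host  ⇒  6 nodes, 3 edges  {1-q->2 3-q->4 4-p->5}
[1] R1 @ {0↦4, 1↦5, 2↦0}  ⇒  5 nodes, 2 edges  {1-q->2 3-q->4}
[2] R3 @ {0↦3, 1↦2, 2↦4}  ⇒  3 nodes, 1 edges  {1-q->2}
normal form: no rule applies after step 2

Answer: 2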